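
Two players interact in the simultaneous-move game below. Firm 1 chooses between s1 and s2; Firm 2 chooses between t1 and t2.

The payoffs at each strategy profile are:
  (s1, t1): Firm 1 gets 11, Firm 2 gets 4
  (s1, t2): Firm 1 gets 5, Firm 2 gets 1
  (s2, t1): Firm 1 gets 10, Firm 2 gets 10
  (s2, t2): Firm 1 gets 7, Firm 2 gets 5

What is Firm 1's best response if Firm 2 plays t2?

Against t2, Firm 1 earns 5 from s1 and 7 from s2.
So s2 is the best response.

s2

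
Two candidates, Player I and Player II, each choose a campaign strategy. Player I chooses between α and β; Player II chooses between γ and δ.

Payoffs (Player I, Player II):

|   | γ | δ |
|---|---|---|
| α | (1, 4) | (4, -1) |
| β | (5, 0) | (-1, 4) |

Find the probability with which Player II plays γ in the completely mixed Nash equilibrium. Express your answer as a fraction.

Let c be the probability that Player II plays γ. In a completely mixed equilibrium, Player I must be indifferent between α and β.
Player I's expected payoff from α is c + 4(1−c); from β it is 5c − (1−c).
Setting these equal: −3c + 4 = 6c − 1, so c = 5/9.

5/9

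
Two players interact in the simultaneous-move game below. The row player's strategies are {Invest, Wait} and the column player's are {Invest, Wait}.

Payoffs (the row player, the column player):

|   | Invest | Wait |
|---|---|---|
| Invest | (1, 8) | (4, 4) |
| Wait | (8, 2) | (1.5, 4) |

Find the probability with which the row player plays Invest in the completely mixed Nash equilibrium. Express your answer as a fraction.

Let r be the probability that the row player plays Invest. In a completely mixed equilibrium, the column player must be indifferent between Invest and Wait.
The column player's expected payoff from Invest is 8r + 2(1−r); from Wait it is 4r + 4(1−r).
Setting these equal: 6r + 2 = 4, so r = 1/3.

1/3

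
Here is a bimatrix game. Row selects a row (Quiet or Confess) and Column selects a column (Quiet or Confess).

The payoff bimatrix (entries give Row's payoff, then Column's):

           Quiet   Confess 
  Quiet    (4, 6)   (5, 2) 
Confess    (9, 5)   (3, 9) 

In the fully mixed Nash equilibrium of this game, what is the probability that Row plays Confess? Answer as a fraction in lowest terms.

Let x be the probability that Row plays Quiet. In a completely mixed equilibrium, Column must be indifferent between Quiet and Confess.
Column's expected payoff from Quiet is 6x + 5(1−x); from Confess it is 2x + 9(1−x).
Setting these equal: x + 5 = −7x + 9, so x = 1/2.
Therefore Row plays Confess with probability 1 − 1/2 = 1/2.

1/2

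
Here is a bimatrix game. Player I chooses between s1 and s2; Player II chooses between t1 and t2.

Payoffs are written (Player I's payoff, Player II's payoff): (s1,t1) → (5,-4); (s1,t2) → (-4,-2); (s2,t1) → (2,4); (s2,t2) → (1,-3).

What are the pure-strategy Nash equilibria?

(s1, t1): Player II prefers t2 (-2 > -4) — not an equilibrium.
(s1, t2): Player I prefers s2 (1 > -4) — not an equilibrium.
(s2, t1): Player I prefers s1 (5 > 2) — not an equilibrium.
(s2, t2): Player II prefers t1 (4 > -3) — not an equilibrium.

none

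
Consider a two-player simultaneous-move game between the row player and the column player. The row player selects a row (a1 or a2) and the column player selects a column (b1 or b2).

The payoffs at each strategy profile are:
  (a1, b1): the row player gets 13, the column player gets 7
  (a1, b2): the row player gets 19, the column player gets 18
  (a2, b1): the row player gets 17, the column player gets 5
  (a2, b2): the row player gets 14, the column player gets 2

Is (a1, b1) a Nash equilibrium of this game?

At (a1, b1), the row player earns 13; switching to a2 would give 17, so the row player would deviate.
The column player earns 7; switching to b2 would give 18, so the column player would deviate.
Since at least one player can profitably deviate, this is not a Nash equilibrium.

No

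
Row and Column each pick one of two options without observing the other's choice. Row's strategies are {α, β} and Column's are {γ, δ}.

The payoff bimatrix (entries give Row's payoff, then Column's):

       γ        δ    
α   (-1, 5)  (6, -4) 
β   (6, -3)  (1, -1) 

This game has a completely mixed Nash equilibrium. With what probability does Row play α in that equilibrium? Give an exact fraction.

Let x be the probability that Row plays α. In a completely mixed equilibrium, Column must be indifferent between γ and δ.
Column's expected payoff from γ is 5x − 3(1−x); from δ it is −4x − (1−x).
Setting these equal: 8x − 3 = −3x − 1, so x = 2/11.

2/11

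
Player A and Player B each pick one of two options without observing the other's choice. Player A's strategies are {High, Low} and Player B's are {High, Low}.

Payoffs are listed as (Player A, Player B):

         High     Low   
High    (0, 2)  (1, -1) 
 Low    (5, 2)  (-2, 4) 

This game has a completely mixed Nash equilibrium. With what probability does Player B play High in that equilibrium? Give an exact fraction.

Let c be the probability that Player B plays High. In a completely mixed equilibrium, Player A must be indifferent between High and Low.
Player A's expected payoff from High is (1−c); from Low it is 5c − 2(1−c).
Setting these equal: −c + 1 = 7c − 2, so c = 3/8.

3/8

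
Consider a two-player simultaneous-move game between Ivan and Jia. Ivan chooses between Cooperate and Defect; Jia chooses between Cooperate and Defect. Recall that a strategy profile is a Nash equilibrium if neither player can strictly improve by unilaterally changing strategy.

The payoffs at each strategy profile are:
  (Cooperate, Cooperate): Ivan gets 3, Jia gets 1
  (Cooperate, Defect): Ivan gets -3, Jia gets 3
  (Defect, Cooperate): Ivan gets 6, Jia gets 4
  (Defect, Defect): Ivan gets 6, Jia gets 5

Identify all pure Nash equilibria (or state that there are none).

(Defect, Defect)

(Cooperate, Cooperate): Ivan prefers Defect (6 > 3); Jia prefers Defect (3 > 1) — not an equilibrium.
(Cooperate, Defect): Ivan prefers Defect (6 > -3) — not an equilibrium.
(Defect, Cooperate): Jia prefers Defect (5 > 4) — not an equilibrium.
(Defect, Defect): Ivan gets 6 ≥ -3 from Cooperate, and Jia gets 5 ≥ 4 from Cooperate — Nash equilibrium.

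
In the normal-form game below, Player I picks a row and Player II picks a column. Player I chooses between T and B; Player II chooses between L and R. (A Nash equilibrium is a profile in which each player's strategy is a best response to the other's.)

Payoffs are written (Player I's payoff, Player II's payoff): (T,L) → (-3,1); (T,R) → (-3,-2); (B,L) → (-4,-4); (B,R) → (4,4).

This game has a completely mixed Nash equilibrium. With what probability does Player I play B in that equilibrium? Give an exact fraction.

Let r be the probability that Player I plays T. In a completely mixed equilibrium, Player II must be indifferent between L and R.
Player II's expected payoff from L is r − 4(1−r); from R it is −2r + 4(1−r).
Setting these equal: 5r − 4 = −6r + 4, so r = 8/11.
Therefore Player I plays B with probability 1 − 8/11 = 3/11.

3/11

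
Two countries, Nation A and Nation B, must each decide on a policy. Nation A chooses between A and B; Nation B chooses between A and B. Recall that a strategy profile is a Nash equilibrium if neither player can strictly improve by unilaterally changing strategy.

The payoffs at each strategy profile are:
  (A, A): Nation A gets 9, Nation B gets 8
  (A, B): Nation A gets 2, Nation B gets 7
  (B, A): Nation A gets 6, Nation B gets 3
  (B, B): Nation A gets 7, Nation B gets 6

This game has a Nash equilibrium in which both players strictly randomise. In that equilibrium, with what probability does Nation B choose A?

Let q be the probability that Nation B plays A. In a completely mixed equilibrium, Nation A must be indifferent between A and B.
Nation A's expected payoff from A is 9q + 2(1−q); from B it is 6q + 7(1−q).
Setting these equal: 7q + 2 = −q + 7, so q = 5/8.

5/8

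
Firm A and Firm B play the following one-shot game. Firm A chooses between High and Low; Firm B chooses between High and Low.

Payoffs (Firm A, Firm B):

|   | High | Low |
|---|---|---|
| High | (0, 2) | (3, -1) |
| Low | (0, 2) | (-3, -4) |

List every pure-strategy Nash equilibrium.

(High, High): Firm A gets 0 ≥ 0 from Low, and Firm B gets 2 ≥ -1 from Low — Nash equilibrium.
(High, Low): Firm B prefers High (2 > -1) — not an equilibrium.
(Low, High): Firm A gets 0 ≥ 0 from High, and Firm B gets 2 ≥ -4 from Low — Nash equilibrium.
(Low, Low): Firm A prefers High (3 > -3); Firm B prefers High (2 > -4) — not an equilibrium.

(High, High) and (Low, High)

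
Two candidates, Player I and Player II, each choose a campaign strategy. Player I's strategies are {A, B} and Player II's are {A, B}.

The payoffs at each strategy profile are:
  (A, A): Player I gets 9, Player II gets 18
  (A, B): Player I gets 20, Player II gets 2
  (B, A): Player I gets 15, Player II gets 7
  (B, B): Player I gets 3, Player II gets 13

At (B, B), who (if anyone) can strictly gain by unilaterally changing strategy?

Player I

Player I at (B, B) earns 3; deviating to A yields 20 — a strict improvement.
Player II earns 13; deviating to A yields 7 — not better.
Only Player I has a strictly profitable deviation.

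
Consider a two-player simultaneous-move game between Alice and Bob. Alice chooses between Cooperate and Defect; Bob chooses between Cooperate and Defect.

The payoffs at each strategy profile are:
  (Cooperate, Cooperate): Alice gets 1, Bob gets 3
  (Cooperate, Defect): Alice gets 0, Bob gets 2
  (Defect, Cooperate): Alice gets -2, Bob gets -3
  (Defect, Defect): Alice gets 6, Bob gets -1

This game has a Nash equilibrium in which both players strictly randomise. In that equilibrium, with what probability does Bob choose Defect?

1/3

Let y be the probability that Bob plays Cooperate. In a completely mixed equilibrium, Alice must be indifferent between Cooperate and Defect.
Alice's expected payoff from Cooperate is y; from Defect it is −2y + 6(1−y).
Setting these equal: y = −8y + 6, so y = 2/3.
Therefore Bob plays Defect with probability 1 − 2/3 = 1/3.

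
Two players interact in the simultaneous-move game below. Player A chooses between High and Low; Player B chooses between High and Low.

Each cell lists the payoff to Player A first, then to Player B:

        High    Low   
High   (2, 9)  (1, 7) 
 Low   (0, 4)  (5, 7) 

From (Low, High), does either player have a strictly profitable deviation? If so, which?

Player A at (Low, High) earns 0; deviating to High yields 2 — a strict improvement.
Player B earns 4; deviating to Low yields 7 — a strict improvement.
Both Player A and Player B have strictly profitable deviations.

Both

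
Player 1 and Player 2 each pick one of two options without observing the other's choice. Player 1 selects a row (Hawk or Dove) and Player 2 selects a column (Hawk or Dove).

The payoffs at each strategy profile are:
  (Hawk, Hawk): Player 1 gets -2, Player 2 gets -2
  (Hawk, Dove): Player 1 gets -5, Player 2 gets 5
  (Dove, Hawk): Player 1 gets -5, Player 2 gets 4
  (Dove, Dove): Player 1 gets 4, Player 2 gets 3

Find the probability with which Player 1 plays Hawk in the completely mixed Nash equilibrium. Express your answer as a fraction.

1/8

Let x be the probability that Player 1 plays Hawk. In a completely mixed equilibrium, Player 2 must be indifferent between Hawk and Dove.
Player 2's expected payoff from Hawk is −2x + 4(1−x); from Dove it is 5x + 3(1−x).
Setting these equal: −6x + 4 = 2x + 3, so x = 1/8.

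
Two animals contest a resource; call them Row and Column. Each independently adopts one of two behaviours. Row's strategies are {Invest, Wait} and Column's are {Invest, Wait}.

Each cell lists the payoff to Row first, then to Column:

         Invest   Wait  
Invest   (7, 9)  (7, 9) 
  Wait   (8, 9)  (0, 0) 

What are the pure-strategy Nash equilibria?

(Invest, Invest): Row prefers Wait (8 > 7) — not an equilibrium.
(Invest, Wait): Row gets 7 ≥ 0 from Wait, and Column gets 9 ≥ 9 from Invest — Nash equilibrium.
(Wait, Invest): Row gets 8 ≥ 7 from Invest, and Column gets 9 ≥ 0 from Wait — Nash equilibrium.
(Wait, Wait): Row prefers Invest (7 > 0); Column prefers Invest (9 > 0) — not an equilibrium.

(Invest, Wait) and (Wait, Invest)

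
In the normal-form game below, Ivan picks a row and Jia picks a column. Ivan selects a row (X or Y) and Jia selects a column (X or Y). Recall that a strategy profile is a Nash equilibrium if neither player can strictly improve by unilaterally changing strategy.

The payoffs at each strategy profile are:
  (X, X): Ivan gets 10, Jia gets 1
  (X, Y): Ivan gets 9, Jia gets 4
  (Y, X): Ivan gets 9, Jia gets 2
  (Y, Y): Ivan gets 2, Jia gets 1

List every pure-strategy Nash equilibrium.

(X, Y)

(X, X): Jia prefers Y (4 > 1) — not an equilibrium.
(X, Y): Ivan gets 9 ≥ 2 from Y, and Jia gets 4 ≥ 1 from X — Nash equilibrium.
(Y, X): Ivan prefers X (10 > 9) — not an equilibrium.
(Y, Y): Ivan prefers X (9 > 2); Jia prefers X (2 > 1) — not an equilibrium.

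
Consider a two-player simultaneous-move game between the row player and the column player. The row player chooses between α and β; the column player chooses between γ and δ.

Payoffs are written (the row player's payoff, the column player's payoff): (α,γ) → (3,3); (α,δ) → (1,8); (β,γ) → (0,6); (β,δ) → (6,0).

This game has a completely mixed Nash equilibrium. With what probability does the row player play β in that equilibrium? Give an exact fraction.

Let r be the probability that the row player plays α. In a completely mixed equilibrium, the column player must be indifferent between γ and δ.
The column player's expected payoff from γ is 3r + 6(1−r); from δ it is 8r.
Setting these equal: −3r + 6 = 8r, so r = 6/11.
Therefore the row player plays β with probability 1 − 6/11 = 5/11.

5/11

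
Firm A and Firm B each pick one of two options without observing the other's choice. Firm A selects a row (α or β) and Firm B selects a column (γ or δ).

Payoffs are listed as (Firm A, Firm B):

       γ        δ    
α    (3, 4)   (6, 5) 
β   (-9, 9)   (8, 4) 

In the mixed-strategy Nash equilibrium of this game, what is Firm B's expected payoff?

29/6

First find p, the probability Firm A plays α, from Firm B's indifference between γ and δ: 4p + 9(1−p) = 5p + 4(1−p), giving p = 5/6.
Since Firm B is indifferent in equilibrium, Firm B's expected payoff equals the payoff from either column against (5/6, 1/6). Using γ: 4(5/6) + 9(1/6) = 29/6.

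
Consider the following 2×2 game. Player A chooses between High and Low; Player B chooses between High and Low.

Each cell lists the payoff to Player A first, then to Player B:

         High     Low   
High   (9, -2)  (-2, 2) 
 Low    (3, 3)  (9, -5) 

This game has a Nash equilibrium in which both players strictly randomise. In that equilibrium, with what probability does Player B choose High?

Let y be the probability that Player B plays High. In a completely mixed equilibrium, Player A must be indifferent between High and Low.
Player A's expected payoff from High is 9y − 2(1−y); from Low it is 3y + 9(1−y).
Setting these equal: 11y − 2 = −6y + 9, so y = 11/17.

11/17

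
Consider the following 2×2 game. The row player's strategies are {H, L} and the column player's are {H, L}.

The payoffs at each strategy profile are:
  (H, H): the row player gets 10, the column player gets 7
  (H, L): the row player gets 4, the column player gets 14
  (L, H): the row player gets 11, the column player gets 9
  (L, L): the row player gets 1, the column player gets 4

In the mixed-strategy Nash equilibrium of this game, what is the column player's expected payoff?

49/6

First find p, the probability the row player plays H, from the column player's indifference between H and L: 7p + 9(1−p) = 14p + 4(1−p), giving p = 5/12.
Since the column player is indifferent in equilibrium, the column player's expected payoff equals the payoff from either column against (5/12, 7/12). Using H: 7(5/12) + 9(7/12) = 49/6.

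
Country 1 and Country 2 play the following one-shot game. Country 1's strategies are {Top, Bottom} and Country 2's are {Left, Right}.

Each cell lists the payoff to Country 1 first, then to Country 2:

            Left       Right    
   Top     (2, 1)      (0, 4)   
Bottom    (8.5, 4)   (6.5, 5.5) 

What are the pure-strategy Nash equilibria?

(Top, Left): Country 1 prefers Bottom (8.5 > 2); Country 2 prefers Right (4 > 1) — not an equilibrium.
(Top, Right): Country 1 prefers Bottom (6.5 > 0) — not an equilibrium.
(Bottom, Left): Country 2 prefers Right (5.5 > 4) — not an equilibrium.
(Bottom, Right): Country 1 gets 6.5 ≥ 0 from Top, and Country 2 gets 5.5 ≥ 4 from Left — Nash equilibrium.

(Bottom, Right)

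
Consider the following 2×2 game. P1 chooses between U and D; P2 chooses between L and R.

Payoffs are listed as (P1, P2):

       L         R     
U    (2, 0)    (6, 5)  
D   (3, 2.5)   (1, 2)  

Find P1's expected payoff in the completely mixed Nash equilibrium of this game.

First find y, the probability P2 plays L, from P1's indifference between U and D: 2y + 6(1−y) = 3y + (1−y), giving y = 5/6.
Since P1 is indifferent in equilibrium, P1's expected payoff equals the payoff from either row against (5/6, 1/6). Using U: 2(5/6) + 6(1/6) = 8/3.

8/3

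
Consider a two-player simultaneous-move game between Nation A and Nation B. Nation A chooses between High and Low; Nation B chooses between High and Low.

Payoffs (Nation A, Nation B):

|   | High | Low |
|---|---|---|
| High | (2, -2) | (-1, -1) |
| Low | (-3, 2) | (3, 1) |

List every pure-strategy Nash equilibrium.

none

(High, High): Nation B prefers Low (-1 > -2) — not an equilibrium.
(High, Low): Nation A prefers Low (3 > -1) — not an equilibrium.
(Low, High): Nation A prefers High (2 > -3) — not an equilibrium.
(Low, Low): Nation B prefers High (2 > 1) — not an equilibrium.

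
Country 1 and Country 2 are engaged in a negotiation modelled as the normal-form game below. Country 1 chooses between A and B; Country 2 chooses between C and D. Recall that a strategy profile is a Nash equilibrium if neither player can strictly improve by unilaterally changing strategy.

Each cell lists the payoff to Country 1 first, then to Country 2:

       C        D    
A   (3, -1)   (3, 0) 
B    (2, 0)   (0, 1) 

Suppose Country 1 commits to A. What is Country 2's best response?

D

Against A, Country 2 earns -1 from C and 0 from D.
So D is the best response.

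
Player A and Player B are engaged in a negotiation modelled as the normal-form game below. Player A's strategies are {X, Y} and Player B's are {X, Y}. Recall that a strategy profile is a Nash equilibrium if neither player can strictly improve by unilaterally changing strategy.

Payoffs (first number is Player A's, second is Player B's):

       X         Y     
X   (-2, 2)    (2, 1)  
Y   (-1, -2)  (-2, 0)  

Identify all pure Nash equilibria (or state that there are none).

none

(X, X): Player A prefers Y (-1 > -2) — not an equilibrium.
(X, Y): Player B prefers X (2 > 1) — not an equilibrium.
(Y, X): Player B prefers Y (0 > -2) — not an equilibrium.
(Y, Y): Player A prefers X (2 > -2) — not an equilibrium.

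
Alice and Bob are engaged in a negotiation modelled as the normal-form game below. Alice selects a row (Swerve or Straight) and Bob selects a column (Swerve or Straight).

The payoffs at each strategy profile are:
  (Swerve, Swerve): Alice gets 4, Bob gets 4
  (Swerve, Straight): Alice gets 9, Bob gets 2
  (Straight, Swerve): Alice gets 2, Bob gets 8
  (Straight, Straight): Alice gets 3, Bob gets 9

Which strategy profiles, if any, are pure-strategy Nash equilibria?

(Swerve, Swerve)

(Swerve, Swerve): Alice gets 4 ≥ 2 from Straight, and Bob gets 4 ≥ 2 from Straight — Nash equilibrium.
(Swerve, Straight): Bob prefers Swerve (4 > 2) — not an equilibrium.
(Straight, Swerve): Alice prefers Swerve (4 > 2); Bob prefers Straight (9 > 8) — not an equilibrium.
(Straight, Straight): Alice prefers Swerve (9 > 3) — not an equilibrium.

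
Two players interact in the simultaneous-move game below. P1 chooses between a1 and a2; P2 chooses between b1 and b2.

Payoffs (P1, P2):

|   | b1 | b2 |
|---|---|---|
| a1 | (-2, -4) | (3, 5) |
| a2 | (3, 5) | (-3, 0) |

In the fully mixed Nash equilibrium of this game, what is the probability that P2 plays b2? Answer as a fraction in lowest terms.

5/11

Let y be the probability that P2 plays b1. In a completely mixed equilibrium, P1 must be indifferent between a1 and a2.
P1's expected payoff from a1 is −2y + 3(1−y); from a2 it is 3y − 3(1−y).
Setting these equal: −5y + 3 = 6y − 3, so y = 6/11.
Therefore P2 plays b2 with probability 1 − 6/11 = 5/11.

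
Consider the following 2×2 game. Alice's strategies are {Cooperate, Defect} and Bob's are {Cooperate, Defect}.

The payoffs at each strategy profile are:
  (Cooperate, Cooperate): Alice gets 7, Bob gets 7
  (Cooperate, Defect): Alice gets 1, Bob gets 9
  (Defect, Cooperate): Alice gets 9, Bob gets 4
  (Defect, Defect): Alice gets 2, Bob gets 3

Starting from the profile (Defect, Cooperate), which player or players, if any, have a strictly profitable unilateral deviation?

Alice at (Defect, Cooperate) earns 9; deviating to Cooperate yields 7 — not better.
Bob earns 4; deviating to Defect yields 3 — not better.
Neither player can strictly improve; the profile is a Nash equilibrium.

Neither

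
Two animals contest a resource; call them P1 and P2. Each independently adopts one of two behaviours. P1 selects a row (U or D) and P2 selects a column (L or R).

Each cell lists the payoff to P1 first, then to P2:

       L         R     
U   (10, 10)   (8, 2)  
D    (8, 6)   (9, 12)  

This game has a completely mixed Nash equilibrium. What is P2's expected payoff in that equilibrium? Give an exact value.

54/7

First find x, the probability P1 plays U, from P2's indifference between L and R: 10x + 6(1−x) = 2x + 12(1−x), giving x = 3/7.
Since P2 is indifferent in equilibrium, P2's expected payoff equals the payoff from either column against (3/7, 4/7). Using L: 10(3/7) + 6(4/7) = 54/7.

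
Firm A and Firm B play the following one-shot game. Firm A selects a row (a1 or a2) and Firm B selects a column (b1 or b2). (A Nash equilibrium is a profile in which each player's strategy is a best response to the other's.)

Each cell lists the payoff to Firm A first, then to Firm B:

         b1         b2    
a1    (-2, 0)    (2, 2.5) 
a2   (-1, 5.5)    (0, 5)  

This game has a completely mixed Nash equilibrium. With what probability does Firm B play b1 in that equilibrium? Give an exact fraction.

Let y be the probability that Firm B plays b1. In a completely mixed equilibrium, Firm A must be indifferent between a1 and a2.
Firm A's expected payoff from a1 is −2y + 2(1−y); from a2 it is −y.
Setting these equal: −4y + 2 = −y, so y = 2/3.

2/3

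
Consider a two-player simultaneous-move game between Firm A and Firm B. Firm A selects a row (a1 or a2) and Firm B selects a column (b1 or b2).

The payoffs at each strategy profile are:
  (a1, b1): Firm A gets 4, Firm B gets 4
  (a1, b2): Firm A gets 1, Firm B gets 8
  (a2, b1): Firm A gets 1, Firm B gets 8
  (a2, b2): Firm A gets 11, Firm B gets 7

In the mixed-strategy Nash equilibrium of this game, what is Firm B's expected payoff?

First find x, the probability Firm A plays a1, from Firm B's indifference between b1 and b2: 4x + 8(1−x) = 8x + 7(1−x), giving x = 1/5.
Since Firm B is indifferent in equilibrium, Firm B's expected payoff equals the payoff from either column against (1/5, 4/5). Using b1: 4(1/5) + 8(4/5) = 36/5.

36/5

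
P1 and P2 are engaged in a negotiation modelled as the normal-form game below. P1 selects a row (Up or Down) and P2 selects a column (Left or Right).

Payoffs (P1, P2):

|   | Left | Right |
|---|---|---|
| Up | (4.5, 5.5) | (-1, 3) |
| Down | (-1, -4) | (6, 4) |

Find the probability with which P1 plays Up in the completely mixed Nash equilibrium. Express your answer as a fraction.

16/21

Let r be the probability that P1 plays Up. In a completely mixed equilibrium, P2 must be indifferent between Left and Right.
P2's expected payoff from Left is 5.5r − 4(1−r); from Right it is 3r + 4(1−r).
Setting these equal: 9.5r − 4 = −r + 4, so r = 16/21.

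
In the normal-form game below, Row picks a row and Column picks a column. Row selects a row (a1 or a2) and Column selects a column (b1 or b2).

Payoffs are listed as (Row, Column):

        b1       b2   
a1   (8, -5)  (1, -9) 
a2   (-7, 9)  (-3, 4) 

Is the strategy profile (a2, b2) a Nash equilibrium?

At (a2, b2), Row earns -3; switching to a1 would give 1, so Row would deviate.
Column earns 4; switching to b1 would give 9, so Column would deviate.
Since at least one player can profitably deviate, this is not a Nash equilibrium.

No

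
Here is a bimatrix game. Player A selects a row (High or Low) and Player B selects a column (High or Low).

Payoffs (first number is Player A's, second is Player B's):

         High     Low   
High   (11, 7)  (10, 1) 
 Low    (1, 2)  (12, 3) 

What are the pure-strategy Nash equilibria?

(High, High): Player A gets 11 ≥ 1 from Low, and Player B gets 7 ≥ 1 from Low — Nash equilibrium.
(High, Low): Player A prefers Low (12 > 10); Player B prefers High (7 > 1) — not an equilibrium.
(Low, High): Player A prefers High (11 > 1); Player B prefers Low (3 > 2) — not an equilibrium.
(Low, Low): Player A gets 12 ≥ 10 from High, and Player B gets 3 ≥ 2 from High — Nash equilibrium.

(High, High) and (Low, Low)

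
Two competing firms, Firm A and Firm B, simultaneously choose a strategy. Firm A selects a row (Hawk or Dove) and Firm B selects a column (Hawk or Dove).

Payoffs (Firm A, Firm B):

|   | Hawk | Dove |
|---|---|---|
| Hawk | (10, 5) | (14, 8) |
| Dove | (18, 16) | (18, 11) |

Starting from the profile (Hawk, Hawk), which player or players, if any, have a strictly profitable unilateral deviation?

Firm A at (Hawk, Hawk) earns 10; deviating to Dove yields 18 — a strict improvement.
Firm B earns 5; deviating to Dove yields 8 — a strict improvement.
Both Firm A and Firm B have strictly profitable deviations.

Both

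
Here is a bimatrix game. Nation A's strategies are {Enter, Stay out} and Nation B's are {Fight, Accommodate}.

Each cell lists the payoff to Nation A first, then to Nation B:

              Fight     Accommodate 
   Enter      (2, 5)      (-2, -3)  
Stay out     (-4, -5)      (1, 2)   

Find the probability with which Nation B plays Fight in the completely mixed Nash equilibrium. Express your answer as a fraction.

Let y be the probability that Nation B plays Fight. In a completely mixed equilibrium, Nation A must be indifferent between Enter and Stay out.
Nation A's expected payoff from Enter is 2y − 2(1−y); from Stay out it is −4y + (1−y).
Setting these equal: 4y − 2 = −5y + 1, so y = 1/3.

1/3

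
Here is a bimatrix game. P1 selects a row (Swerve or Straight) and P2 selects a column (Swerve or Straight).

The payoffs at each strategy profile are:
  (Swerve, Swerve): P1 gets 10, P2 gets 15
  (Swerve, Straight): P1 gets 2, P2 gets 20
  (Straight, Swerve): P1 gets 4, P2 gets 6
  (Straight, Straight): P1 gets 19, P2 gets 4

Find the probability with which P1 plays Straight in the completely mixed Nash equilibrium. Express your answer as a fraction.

Let p be the probability that P1 plays Swerve. In a completely mixed equilibrium, P2 must be indifferent between Swerve and Straight.
P2's expected payoff from Swerve is 15p + 6(1−p); from Straight it is 20p + 4(1−p).
Setting these equal: 9p + 6 = 16p + 4, so p = 2/7.
Therefore P1 plays Straight with probability 1 − 2/7 = 5/7.

5/7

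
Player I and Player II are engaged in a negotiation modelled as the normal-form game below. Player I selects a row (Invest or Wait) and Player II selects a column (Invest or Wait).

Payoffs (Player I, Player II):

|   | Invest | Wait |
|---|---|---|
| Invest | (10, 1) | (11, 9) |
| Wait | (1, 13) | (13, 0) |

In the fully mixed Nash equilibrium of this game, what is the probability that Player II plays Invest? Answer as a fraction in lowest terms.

2/11

Let q be the probability that Player II plays Invest. In a completely mixed equilibrium, Player I must be indifferent between Invest and Wait.
Player I's expected payoff from Invest is 10q + 11(1−q); from Wait it is q + 13(1−q).
Setting these equal: −q + 11 = −12q + 13, so q = 2/11.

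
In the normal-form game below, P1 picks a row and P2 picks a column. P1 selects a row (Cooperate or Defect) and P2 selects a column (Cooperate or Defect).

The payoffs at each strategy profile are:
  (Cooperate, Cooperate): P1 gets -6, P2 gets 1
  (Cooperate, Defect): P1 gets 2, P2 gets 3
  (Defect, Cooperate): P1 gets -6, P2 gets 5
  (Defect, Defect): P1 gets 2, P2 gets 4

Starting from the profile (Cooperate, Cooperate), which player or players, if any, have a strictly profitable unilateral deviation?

P2

P1 at (Cooperate, Cooperate) earns -6; deviating to Defect yields -6 — not better.
P2 earns 1; deviating to Defect yields 3 — a strict improvement.
Only P2 has a strictly profitable deviation.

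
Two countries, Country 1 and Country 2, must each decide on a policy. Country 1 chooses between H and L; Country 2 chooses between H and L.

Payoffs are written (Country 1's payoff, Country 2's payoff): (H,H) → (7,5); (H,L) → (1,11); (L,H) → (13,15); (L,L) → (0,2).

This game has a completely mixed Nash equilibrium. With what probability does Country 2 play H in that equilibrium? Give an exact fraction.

1/7

Let y be the probability that Country 2 plays H. In a completely mixed equilibrium, Country 1 must be indifferent between H and L.
Country 1's expected payoff from H is 7y + (1−y); from L it is 13y.
Setting these equal: 6y + 1 = 13y, so y = 1/7.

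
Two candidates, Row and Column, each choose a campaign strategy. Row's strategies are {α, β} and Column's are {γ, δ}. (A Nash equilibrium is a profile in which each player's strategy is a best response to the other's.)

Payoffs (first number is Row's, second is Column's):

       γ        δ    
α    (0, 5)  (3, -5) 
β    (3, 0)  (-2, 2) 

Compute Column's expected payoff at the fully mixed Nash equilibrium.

First find p, the probability Row plays α, from Column's indifference between γ and δ: 5p = −5p + 2(1−p), giving p = 1/6.
Since Column is indifferent in equilibrium, Column's expected payoff equals the payoff from either column against (1/6, 5/6). Using γ: 5(1/6) = 5/6.

5/6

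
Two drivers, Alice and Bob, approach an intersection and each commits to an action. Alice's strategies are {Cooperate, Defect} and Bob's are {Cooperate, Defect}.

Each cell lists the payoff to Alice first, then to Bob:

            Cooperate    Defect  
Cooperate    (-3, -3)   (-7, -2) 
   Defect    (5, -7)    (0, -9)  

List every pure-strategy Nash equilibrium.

(Cooperate, Cooperate): Alice prefers Defect (5 > -3); Bob prefers Defect (-2 > -3) — not an equilibrium.
(Cooperate, Defect): Alice prefers Defect (0 > -7) — not an equilibrium.
(Defect, Cooperate): Alice gets 5 ≥ -3 from Cooperate, and Bob gets -7 ≥ -9 from Defect — Nash equilibrium.
(Defect, Defect): Bob prefers Cooperate (-7 > -9) — not an equilibrium.

(Defect, Cooperate)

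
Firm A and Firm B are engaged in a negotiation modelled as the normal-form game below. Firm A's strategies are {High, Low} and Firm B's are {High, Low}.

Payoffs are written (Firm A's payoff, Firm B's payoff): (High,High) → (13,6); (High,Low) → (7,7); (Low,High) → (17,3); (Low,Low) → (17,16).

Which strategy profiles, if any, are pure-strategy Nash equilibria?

(Low, Low)

(High, High): Firm A prefers Low (17 > 13); Firm B prefers Low (7 > 6) — not an equilibrium.
(High, Low): Firm A prefers Low (17 > 7) — not an equilibrium.
(Low, High): Firm B prefers Low (16 > 3) — not an equilibrium.
(Low, Low): Firm A gets 17 ≥ 7 from High, and Firm B gets 16 ≥ 3 from High — Nash equilibrium.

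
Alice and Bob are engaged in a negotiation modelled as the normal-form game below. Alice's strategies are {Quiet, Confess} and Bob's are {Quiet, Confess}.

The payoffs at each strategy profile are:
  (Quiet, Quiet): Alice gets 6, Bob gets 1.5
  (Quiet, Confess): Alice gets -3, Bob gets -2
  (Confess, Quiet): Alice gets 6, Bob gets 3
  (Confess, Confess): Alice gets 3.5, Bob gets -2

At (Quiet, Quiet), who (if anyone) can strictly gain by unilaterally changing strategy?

Neither

Alice at (Quiet, Quiet) earns 6; deviating to Confess yields 6 — not better.
Bob earns 1.5; deviating to Confess yields -2 — not better.
Neither player can strictly improve; the profile is a Nash equilibrium.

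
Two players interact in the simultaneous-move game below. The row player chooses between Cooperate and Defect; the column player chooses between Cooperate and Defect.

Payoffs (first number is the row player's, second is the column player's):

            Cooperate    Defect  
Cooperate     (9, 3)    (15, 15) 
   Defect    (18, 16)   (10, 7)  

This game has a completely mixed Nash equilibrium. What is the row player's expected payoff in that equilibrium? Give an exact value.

First find q, the probability the column player plays Cooperate, from the row player's indifference between Cooperate and Defect: 9q + 15(1−q) = 18q + 10(1−q), giving q = 5/14.
Since the row player is indifferent in equilibrium, the row player's expected payoff equals the payoff from either row against (5/14, 9/14). Using Cooperate: 9(5/14) + 15(9/14) = 90/7.

90/7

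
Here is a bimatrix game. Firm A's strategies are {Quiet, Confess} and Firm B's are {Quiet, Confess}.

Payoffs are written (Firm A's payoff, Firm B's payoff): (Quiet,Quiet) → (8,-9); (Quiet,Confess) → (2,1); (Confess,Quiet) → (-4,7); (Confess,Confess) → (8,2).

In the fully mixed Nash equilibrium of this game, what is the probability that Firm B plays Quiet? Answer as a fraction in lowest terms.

Let y be the probability that Firm B plays Quiet. In a completely mixed equilibrium, Firm A must be indifferent between Quiet and Confess.
Firm A's expected payoff from Quiet is 8y + 2(1−y); from Confess it is −4y + 8(1−y).
Setting these equal: 6y + 2 = −12y + 8, so y = 1/3.

1/3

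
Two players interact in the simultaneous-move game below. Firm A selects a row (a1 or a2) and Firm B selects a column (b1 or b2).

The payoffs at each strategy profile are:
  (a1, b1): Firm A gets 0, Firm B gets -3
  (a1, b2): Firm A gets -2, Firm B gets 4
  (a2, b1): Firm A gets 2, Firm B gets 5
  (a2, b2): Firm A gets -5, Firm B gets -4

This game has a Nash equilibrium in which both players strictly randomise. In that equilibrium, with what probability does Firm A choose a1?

9/16

Let p be the probability that Firm A plays a1. In a completely mixed equilibrium, Firm B must be indifferent between b1 and b2.
Firm B's expected payoff from b1 is −3p + 5(1−p); from b2 it is 4p − 4(1−p).
Setting these equal: −8p + 5 = 8p − 4, so p = 9/16.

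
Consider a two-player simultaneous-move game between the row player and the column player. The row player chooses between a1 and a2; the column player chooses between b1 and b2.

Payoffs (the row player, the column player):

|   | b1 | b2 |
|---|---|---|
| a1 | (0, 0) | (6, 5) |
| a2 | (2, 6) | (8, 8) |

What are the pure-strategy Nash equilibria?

(a2, b2)

(a1, b1): the row player prefers a2 (2 > 0); the column player prefers b2 (5 > 0) — not an equilibrium.
(a1, b2): the row player prefers a2 (8 > 6) — not an equilibrium.
(a2, b1): the column player prefers b2 (8 > 6) — not an equilibrium.
(a2, b2): the row player gets 8 ≥ 6 from a1, and the column player gets 8 ≥ 6 from b1 — Nash equilibrium.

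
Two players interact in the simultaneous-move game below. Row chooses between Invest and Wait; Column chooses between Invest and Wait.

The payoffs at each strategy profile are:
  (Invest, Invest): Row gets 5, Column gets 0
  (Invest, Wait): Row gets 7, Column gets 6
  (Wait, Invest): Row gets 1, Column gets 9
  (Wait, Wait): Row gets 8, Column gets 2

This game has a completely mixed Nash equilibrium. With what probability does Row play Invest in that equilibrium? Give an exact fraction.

Let x be the probability that Row plays Invest. In a completely mixed equilibrium, Column must be indifferent between Invest and Wait.
Column's expected payoff from Invest is 9(1−x); from Wait it is 6x + 2(1−x).
Setting these equal: −9x + 9 = 4x + 2, so x = 7/13.

7/13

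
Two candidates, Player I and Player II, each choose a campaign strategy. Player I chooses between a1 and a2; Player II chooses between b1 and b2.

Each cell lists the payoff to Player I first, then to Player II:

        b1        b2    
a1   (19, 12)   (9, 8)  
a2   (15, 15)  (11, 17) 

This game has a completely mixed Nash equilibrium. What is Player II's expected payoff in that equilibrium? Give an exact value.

14

First find p, the probability Player I plays a1, from Player II's indifference between b1 and b2: 12p + 15(1−p) = 8p + 17(1−p), giving p = 1/3.
Since Player II is indifferent in equilibrium, Player II's expected payoff equals the payoff from either column against (1/3, 2/3). Using b1: 12(1/3) + 15(2/3) = 14.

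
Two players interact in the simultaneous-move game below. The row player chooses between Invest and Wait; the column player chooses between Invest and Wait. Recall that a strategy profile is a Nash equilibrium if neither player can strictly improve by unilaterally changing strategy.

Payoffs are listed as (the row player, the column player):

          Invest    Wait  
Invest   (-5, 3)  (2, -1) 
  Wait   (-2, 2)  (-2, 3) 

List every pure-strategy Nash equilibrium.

none

(Invest, Invest): the row player prefers Wait (-2 > -5) — not an equilibrium.
(Invest, Wait): the column player prefers Invest (3 > -1) — not an equilibrium.
(Wait, Invest): the column player prefers Wait (3 > 2) — not an equilibrium.
(Wait, Wait): the row player prefers Invest (2 > -2) — not an equilibrium.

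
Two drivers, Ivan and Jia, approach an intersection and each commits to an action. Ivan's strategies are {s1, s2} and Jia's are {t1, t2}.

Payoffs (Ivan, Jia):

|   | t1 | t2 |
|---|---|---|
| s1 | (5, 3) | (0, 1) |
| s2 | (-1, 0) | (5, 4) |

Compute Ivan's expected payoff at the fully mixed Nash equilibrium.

25/11

First find y, the probability Jia plays t1, from Ivan's indifference between s1 and s2: 5y = −y + 5(1−y), giving y = 5/11.
Since Ivan is indifferent in equilibrium, Ivan's expected payoff equals the payoff from either row against (5/11, 6/11). Using s1: 5(5/11) = 25/11.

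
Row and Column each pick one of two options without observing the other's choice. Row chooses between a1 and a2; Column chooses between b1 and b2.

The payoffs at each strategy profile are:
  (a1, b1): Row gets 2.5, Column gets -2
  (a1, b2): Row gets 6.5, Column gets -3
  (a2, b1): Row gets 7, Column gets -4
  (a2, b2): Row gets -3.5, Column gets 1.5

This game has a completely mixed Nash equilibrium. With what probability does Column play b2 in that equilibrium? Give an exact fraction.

Let q be the probability that Column plays b1. In a completely mixed equilibrium, Row must be indifferent between a1 and a2.
Row's expected payoff from a1 is 2.5q + 6.5(1−q); from a2 it is 7q − 3.5(1−q).
Setting these equal: −4q + 6.5 = 10.5q − 3.5, so q = 20/29.
Therefore Column plays b2 with probability 1 − 20/29 = 9/29.

9/29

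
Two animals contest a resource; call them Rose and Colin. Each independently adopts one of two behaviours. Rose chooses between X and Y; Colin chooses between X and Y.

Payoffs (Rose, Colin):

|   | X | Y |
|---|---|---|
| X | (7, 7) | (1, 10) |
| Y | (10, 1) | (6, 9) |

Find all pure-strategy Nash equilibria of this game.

(Y, Y)

(X, X): Rose prefers Y (10 > 7); Colin prefers Y (10 > 7) — not an equilibrium.
(X, Y): Rose prefers Y (6 > 1) — not an equilibrium.
(Y, X): Colin prefers Y (9 > 1) — not an equilibrium.
(Y, Y): Rose gets 6 ≥ 1 from X, and Colin gets 9 ≥ 1 from X — Nash equilibrium.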